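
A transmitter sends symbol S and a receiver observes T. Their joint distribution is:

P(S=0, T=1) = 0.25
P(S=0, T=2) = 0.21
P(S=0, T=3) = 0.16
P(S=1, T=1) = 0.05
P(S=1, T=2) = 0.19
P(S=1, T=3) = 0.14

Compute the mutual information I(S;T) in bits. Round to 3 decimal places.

0.065 bits

Marginals: p(S) = (0.6200, 0.3800), p(T) = (0.3000, 0.4000, 0.3000).
I(S;T) = H(S) + H(T) − H(S,T).
H(S) = 0.9580, H(T) = 1.5710, H(S,T) = 2.4643.
I(S;T) = 0.9580 + 1.5710 − 2.4643 = 0.065 bits.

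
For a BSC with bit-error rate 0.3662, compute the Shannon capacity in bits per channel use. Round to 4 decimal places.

Binary symmetric channel: C = 1 − h₂(ε) where h₂ is the binary entropy function.
h₂(0.3662) = −0.3662·log₂0.3662 − 0.6338·log₂0.6338 = 0.9477.
C = 1 − 0.9477 = 0.0523 bits per channel use.

0.0523 bits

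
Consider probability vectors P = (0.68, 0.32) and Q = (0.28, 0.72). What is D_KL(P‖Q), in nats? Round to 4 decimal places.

D(P‖Q) = Σ p·ln(p/q).
  0.68·ln(0.68/0.28) = 0.60337
  0.32·ln(0.32/0.72) = -0.25950
D(P‖Q) = 0.3439 nats.

0.3439 nats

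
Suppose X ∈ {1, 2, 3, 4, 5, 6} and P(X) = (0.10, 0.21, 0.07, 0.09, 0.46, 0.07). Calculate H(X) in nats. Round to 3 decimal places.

1.504 nats

H(X) = −Σ p·ln p.
  −(0.10)·ln(0.10) = 0.2303
  −(0.21)·ln(0.21) = 0.3277
  −(0.07)·ln(0.07) = 0.1861
  −(0.09)·ln(0.09) = 0.2167
  −(0.46)·ln(0.46) = 0.3572
  −(0.07)·ln(0.07) = 0.1861
Sum: 0.2303 + 0.3277 + 0.1861 + 0.2167 + 0.3572 + 0.1861 = 1.504 nats.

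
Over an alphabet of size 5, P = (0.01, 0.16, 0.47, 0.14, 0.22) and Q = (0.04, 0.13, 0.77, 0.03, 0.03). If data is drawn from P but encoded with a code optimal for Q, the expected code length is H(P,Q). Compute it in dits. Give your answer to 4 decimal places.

0.7573 dits

H(P,Q) = −Σ p·log₁₀ q.
  −0.01·log₁₀(0.04) = 0.01398
  −0.16·log₁₀(0.13) = 0.14177
  −0.47·log₁₀(0.77) = 0.05335
  −0.14·log₁₀(0.03) = 0.21320
  −0.22·log₁₀(0.03) = 0.33503
H(P,Q) = 0.7573 dits.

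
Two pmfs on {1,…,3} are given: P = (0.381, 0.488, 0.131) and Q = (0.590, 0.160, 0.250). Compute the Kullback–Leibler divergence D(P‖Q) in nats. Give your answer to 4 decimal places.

D(P‖Q) = Σ p·ln(p/q).
  0.381·ln(0.381/0.590) = -0.16662
  0.488·ln(0.488/0.160) = 0.54419
  0.131·ln(0.131/0.250) = -0.08466
D(P‖Q) = 0.2929 nats.

0.2929 nats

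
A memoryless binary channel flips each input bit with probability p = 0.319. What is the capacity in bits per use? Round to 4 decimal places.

0.0967 bits

Binary symmetric channel: C = 1 − h₂(ε) where h₂ is the binary entropy function.
h₂(0.319) = −0.319·log₂0.319 − 0.681·log₂0.681 = 0.9033.
C = 1 − 0.9033 = 0.0967 bits per channel use.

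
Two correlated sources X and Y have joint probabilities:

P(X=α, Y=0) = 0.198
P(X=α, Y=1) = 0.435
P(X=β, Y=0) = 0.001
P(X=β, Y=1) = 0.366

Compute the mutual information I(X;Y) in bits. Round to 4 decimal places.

0.1426 bits

Marginals: p(X) = (0.6330, 0.3670), p(Y) = (0.1990, 0.8010).
I(X;Y) = Σ p(x,y)·log₂[p(x,y)/(p(x)p(y))].
  (α,0): 0.198·log₂(1.5718) = 0.12919
  (α,1): 0.435·log₂(0.8579) = -0.09616
  (β,0): 0.001·log₂(0.0137) = -0.00619
  (β,1): 0.366·log₂(1.2450) = 0.11573
Sum = 0.1426 bits.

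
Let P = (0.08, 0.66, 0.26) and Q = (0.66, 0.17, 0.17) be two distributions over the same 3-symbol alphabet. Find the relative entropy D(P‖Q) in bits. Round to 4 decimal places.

1.2074 bits

D(P‖Q) = Σ p·log₂(p/q).
  0.08·log₂(0.08/0.66) = -0.24355
  0.66·log₂(0.66/0.17) = 1.29157
  0.26·log₂(0.26/0.17) = 0.15937
D(P‖Q) = 1.2074 bits.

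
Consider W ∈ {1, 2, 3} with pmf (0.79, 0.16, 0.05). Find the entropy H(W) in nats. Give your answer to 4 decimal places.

0.6292 nats

H(W) = −Σ p·ln p.
  −(0.79)·ln(0.79) = 0.18622
  −(0.16)·ln(0.16) = 0.29321
  −(0.05)·ln(0.05) = 0.14979
Sum: 0.18622 + 0.29321 + 0.14979 = 0.6292 nats.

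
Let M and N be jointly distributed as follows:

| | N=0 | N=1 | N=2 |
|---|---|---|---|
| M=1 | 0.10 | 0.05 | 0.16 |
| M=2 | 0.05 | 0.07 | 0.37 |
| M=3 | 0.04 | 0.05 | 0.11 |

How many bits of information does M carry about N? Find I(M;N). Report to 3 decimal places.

0.056 bits

Marginals: p(M) = (0.3100, 0.4900, 0.2000), p(N) = (0.1900, 0.1700, 0.6400).
I(M;N) = H(M) + H(N) − H(M,N).
H(M) = 1.4925, H(N) = 1.3019, H(M,N) = 2.7388.
I(M;N) = 1.4925 + 1.3019 − 2.7388 = 0.056 bits.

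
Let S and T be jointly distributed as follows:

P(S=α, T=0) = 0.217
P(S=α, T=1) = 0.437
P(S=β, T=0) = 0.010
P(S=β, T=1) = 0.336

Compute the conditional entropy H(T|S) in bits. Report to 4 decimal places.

Marginals: p(S) = (0.6540, 0.3460), p(T) = (0.2270, 0.7730).
H(T|S) = Σ p(S) · H(T|S=·).
  S=α: p=0.6540, H(T|S=α) = 0.9168
  S=β: p=0.3460, H(T|S=β) = 0.1889
Weighted sum = 0.6649 bits.

0.6649 bits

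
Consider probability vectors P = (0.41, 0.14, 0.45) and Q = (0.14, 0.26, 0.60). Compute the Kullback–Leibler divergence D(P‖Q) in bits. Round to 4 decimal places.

0.3238 bits

D(P‖Q) = Σ p·log₂(p/q).
  0.41·log₂(0.41/0.14) = 0.63558
  0.14·log₂(0.14/0.26) = -0.12503
  0.45·log₂(0.45/0.60) = -0.18677
D(P‖Q) = 0.3238 bits.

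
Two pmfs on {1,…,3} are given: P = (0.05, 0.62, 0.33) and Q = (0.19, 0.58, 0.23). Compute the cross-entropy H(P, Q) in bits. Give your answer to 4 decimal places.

1.3067 bits

H(P,Q) = −Σ p·log₂ q.
  −0.05·log₂(0.19) = 0.11980
  −0.62·log₂(0.58) = 0.48724
  −0.33·log₂(0.23) = 0.69970
H(P,Q) = 1.3067 bits.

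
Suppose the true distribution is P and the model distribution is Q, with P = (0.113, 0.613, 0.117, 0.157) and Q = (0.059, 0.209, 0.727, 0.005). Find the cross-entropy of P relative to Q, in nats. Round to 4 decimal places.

H(P,Q) = −Σ p·ln q.
  −0.113·ln(0.059) = 0.31981
  −0.613·ln(0.209) = 0.95960
  −0.117·ln(0.727) = 0.03730
  −0.157·ln(0.005) = 0.83184
H(P,Q) = 2.1486 nats.

2.1486 nats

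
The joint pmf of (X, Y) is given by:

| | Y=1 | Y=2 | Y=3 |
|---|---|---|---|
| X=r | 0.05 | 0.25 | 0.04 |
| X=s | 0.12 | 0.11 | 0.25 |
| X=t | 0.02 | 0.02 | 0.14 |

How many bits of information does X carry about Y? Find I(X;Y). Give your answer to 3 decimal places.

Marginals: p(X) = (0.3400, 0.4800, 0.1800), p(Y) = (0.1900, 0.3800, 0.4300).
I(X;Y) = H(X) + H(Y) − H(X,Y).
H(X) = 1.4828, H(Y) = 1.5092, H(X,Y) = 2.7421.
I(X;Y) = 1.4828 + 1.5092 − 2.7421 = 0.250 bits.

0.250 bits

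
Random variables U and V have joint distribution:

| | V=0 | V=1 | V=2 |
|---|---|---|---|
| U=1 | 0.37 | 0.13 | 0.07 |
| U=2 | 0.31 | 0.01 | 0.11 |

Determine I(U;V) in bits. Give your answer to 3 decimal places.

0.084 bits

Marginals: p(U) = (0.5700, 0.4300), p(V) = (0.6800, 0.1400, 0.1800).
I(U;V) = Σ p(x,y)·log₂[p(x,y)/(p(x)p(y))].
  (1,0): 0.37·log₂(0.9546) = -0.0248
  (1,1): 0.13·log₂(1.6291) = 0.0915
  (1,2): 0.07·log₂(0.6823) = -0.0386
  (2,0): 0.31·log₂(1.0602) = 0.0261
  (2,1): 0.01·log₂(0.1661) = -0.0259
  (2,2): 0.11·log₂(1.4212) = 0.0558
Sum = 0.084 bits.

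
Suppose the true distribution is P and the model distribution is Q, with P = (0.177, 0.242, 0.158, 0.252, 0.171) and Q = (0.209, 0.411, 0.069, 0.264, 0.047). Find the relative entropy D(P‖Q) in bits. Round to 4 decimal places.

D(P‖Q) = Σ p·log₂(p/q).
  0.177·log₂(0.177/0.209) = -0.04244
  0.242·log₂(0.242/0.411) = -0.18492
  0.158·log₂(0.158/0.069) = 0.18885
  0.252·log₂(0.252/0.264) = -0.01691
  0.171·log₂(0.171/0.047) = 0.31862
D(P‖Q) = 0.2632 bits.

0.2632 bits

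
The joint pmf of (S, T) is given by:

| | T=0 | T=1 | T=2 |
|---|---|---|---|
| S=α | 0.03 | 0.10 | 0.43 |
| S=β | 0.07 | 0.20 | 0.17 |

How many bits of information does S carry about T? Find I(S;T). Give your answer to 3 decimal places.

Marginals: p(S) = (0.5600, 0.4400), p(T) = (0.1000, 0.3000, 0.6000).
I(S;T) = Σ p(x,y)·log₂[p(x,y)/(p(x)p(y))].
  (α,0): 0.03·log₂(0.5357) = -0.0270
  (α,1): 0.10·log₂(0.5952) = -0.0748
  (α,2): 0.43·log₂(1.2798) = 0.1530
  (β,0): 0.07·log₂(1.5909) = 0.0469
  (β,1): 0.20·log₂(1.5152) = 0.1199
  (β,2): 0.17·log₂(0.6439) = -0.1080
Sum = 0.110 bits.

0.110 bits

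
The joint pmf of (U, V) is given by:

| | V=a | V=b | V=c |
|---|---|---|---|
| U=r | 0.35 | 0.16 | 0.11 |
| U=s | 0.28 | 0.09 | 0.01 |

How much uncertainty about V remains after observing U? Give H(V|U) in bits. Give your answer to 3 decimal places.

1.239 bits

Chain rule: H(V|U) = H(U,V) − H(U).
Marginals: p(U) = (0.6200, 0.3800), p(V) = (0.6300, 0.2500, 0.1200).
H(U,V) = 2.1967 bits; H(U) = 0.9580 bits.
H(V|U) = 2.1967 − 0.9580 = 1.239 bits.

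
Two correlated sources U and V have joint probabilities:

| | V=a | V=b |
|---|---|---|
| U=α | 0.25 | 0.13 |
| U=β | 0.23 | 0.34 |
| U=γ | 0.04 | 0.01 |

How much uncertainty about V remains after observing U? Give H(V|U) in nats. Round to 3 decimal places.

Marginals: p(U) = (0.3800, 0.5700, 0.0500), p(V) = (0.5200, 0.4800).
H(V|U) = Σ p(U) · H(V|U=·).
  U=α: p=0.3800, H(V|U=α) = 0.6424
  U=β: p=0.5700, H(V|U=β) = 0.6744
  U=γ: p=0.0500, H(V|U=γ) = 0.5004
Weighted sum = 0.654 nats.

0.654 nats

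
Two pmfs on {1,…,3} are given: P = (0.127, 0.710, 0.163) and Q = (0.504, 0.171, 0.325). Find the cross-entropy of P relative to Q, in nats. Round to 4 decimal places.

H(P,Q) = −Σ p·ln q.
  −0.127·ln(0.504) = 0.08702
  −0.710·ln(0.171) = 1.25393
  −0.163·ln(0.325) = 0.18320
H(P,Q) = 1.5241 nats.

1.5241 nats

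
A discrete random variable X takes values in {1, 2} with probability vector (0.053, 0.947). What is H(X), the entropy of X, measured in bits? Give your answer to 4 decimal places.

H(X) = −Σ p·log₂ p.
  −(0.053)·log₂(0.053) = 0.22461
  −(0.947)·log₂(0.947) = 0.07440
Sum: 0.22461 + 0.07440 = 0.2990 bits.

0.2990 bits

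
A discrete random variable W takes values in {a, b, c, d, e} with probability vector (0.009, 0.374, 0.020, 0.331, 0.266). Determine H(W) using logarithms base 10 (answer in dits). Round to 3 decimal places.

H(W) = −Σ p·log₁₀ p.
  −(0.009)·log₁₀(0.009) = 0.0184
  −(0.374)·log₁₀(0.374) = 0.1597
  −(0.020)·log₁₀(0.020) = 0.0340
  −(0.331)·log₁₀(0.331) = 0.1589
  −(0.266)·log₁₀(0.266) = 0.1530
Sum: 0.0184 + 0.1597 + 0.0340 + 0.1589 + 0.1530 = 0.524 dits.

0.524 dits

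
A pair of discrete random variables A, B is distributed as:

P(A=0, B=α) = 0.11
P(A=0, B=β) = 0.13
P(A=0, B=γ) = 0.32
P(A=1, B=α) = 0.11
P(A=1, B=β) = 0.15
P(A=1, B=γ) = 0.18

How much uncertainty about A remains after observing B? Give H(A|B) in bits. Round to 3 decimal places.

0.970 bits

Marginals: p(A) = (0.5600, 0.4400), p(B) = (0.2200, 0.2800, 0.5000).
H(A|B) = Σ p(B) · H(A|B=·).
  B=α: p=0.2200, H(A|B=α) = 1.0000
  B=β: p=0.2800, H(A|B=β) = 0.9963
  B=γ: p=0.5000, H(A|B=γ) = 0.9427
Weighted sum = 0.970 bits.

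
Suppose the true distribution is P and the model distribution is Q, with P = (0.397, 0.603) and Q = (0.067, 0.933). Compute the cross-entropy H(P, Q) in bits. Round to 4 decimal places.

1.6085 bits

H(P,Q) = −Σ p·log₂ q.
  −0.397·log₂(0.067) = 1.54818
  −0.603·log₂(0.933) = 0.06033
H(P,Q) = 1.6085 bits.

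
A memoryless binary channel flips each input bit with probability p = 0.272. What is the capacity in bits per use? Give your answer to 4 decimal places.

Binary symmetric channel: C = 1 − h₂(ε) where h₂ is the binary entropy function.
h₂(0.272) = −0.272·log₂0.272 − 0.728·log₂0.728 = 0.8443.
C = 1 − 0.8443 = 0.1557 bits per channel use.

0.1557 bits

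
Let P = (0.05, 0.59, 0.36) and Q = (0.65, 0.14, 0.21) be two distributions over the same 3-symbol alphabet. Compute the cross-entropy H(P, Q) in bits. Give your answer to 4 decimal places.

H(P,Q) = −Σ p·log₂ q.
  −0.05·log₂(0.65) = 0.03107
  −0.59·log₂(0.14) = 1.67354
  −0.36·log₂(0.21) = 0.81055
H(P,Q) = 2.5152 bits.

2.5152 bits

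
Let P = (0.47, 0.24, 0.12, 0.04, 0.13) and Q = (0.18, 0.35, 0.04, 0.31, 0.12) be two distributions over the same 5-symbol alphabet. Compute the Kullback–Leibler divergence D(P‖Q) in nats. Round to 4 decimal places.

D(P‖Q) = Σ p·ln(p/q).
  0.47·ln(0.47/0.18) = 0.45109
  0.24·ln(0.24/0.35) = -0.09055
  0.12·ln(0.12/0.04) = 0.13183
  0.04·ln(0.04/0.31) = -0.08191
  0.13·ln(0.13/0.12) = 0.01041
D(P‖Q) = 0.4209 nats.

0.4209 nats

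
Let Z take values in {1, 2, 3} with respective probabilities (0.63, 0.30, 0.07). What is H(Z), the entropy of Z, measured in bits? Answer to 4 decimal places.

1.2096 bits

H(Z) = −Σ p·log₂ p.
  −(0.63)·log₂(0.63) = 0.41994
  −(0.30)·log₂(0.30) = 0.52109
  −(0.07)·log₂(0.07) = 0.26856
Sum: 0.41994 + 0.52109 + 0.26856 = 1.2096 bits.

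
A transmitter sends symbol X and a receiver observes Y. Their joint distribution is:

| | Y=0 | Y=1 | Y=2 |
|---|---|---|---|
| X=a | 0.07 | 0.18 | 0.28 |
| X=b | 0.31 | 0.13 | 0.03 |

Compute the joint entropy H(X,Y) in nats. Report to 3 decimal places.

1.585 nats

H(X,Y) = −Σ p(x,y)·ln p(x,y) over all 6 cells.
  cell (a,0): −0.07·ln0.07 = 0.1861
  cell (a,1): −0.18·ln0.18 = 0.3087
  cell (a,2): −0.28·ln0.28 = 0.3564
  cell (b,0): −0.31·ln0.31 = 0.3631
  cell (b,1): −0.13·ln0.13 = 0.2652
  cell (b,2): −0.03·ln0.03 = 0.1052
Sum = 1.585 nats.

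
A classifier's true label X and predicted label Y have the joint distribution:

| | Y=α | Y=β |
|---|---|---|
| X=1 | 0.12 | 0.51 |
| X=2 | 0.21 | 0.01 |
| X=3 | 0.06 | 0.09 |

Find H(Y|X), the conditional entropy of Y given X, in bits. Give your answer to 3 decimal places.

0.647 bits

Chain rule: H(Y|X) = H(X,Y) − H(X).
Marginals: p(X) = (0.6300, 0.2200, 0.1500), p(Y) = (0.3900, 0.6100).
H(X,Y) = 1.9579 bits; H(X) = 1.3111 bits.
H(Y|X) = 1.9579 − 1.3111 = 0.647 bits.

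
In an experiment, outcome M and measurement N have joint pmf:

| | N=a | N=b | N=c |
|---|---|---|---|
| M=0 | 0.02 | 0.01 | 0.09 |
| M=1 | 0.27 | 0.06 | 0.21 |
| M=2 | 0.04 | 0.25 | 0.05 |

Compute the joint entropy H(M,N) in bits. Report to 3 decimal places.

H(M,N) = −Σ p(x,y)·log₂ p(x,y) over all 9 cells.
  cell (0,a): −0.02·log₂0.02 = 0.1129
  cell (0,b): −0.01·log₂0.01 = 0.0664
  cell (0,c): −0.09·log₂0.09 = 0.3127
  cell (1,a): −0.27·log₂0.27 = 0.5100
  cell (1,b): −0.06·log₂0.06 = 0.2435
  cell (1,c): −0.21·log₂0.21 = 0.4728
  cell (2,a): −0.04·log₂0.04 = 0.1858
  cell (2,b): −0.25·log₂0.25 = 0.5000
  cell (2,c): −0.05·log₂0.05 = 0.2161
Sum = 2.620 bits.

2.620 bits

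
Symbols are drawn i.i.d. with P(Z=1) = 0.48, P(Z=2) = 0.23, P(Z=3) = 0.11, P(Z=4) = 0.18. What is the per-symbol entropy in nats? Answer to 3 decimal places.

1.242 nats

H(Z) = −Σ p·ln p.
  −(0.48)·ln(0.48) = 0.3523
  −(0.23)·ln(0.23) = 0.3380
  −(0.11)·ln(0.11) = 0.2428
  −(0.18)·ln(0.18) = 0.3087
Sum: 0.3523 + 0.3380 + 0.2428 + 0.3087 = 1.242 nats.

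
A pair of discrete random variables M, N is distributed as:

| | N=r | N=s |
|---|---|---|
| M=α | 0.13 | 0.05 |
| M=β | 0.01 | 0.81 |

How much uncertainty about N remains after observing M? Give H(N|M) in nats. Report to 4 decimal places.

Marginals: p(M) = (0.1800, 0.8200), p(N) = (0.1400, 0.8600).
H(N|M) = Σ p(M) · H(N|M=·).
  M=α: p=0.1800, H(N|M=α) = 0.5908
  M=β: p=0.8200, H(N|M=β) = 0.0659
Weighted sum = 0.1604 nats.

0.1604 nats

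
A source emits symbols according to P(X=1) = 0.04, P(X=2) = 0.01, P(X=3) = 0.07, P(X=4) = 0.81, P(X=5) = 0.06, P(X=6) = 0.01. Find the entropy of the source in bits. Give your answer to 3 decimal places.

1.077 bits

H(X) = −Σ p·log₂ p.
  −(0.04)·log₂(0.04) = 0.1858
  −(0.01)·log₂(0.01) = 0.0664
  −(0.07)·log₂(0.07) = 0.2686
  −(0.81)·log₂(0.81) = 0.2462
  −(0.06)·log₂(0.06) = 0.2435
  −(0.01)·log₂(0.01) = 0.0664
Sum: 0.1858 + 0.0664 + 0.2686 + 0.2462 + 0.2435 + 0.0664 = 1.077 bits.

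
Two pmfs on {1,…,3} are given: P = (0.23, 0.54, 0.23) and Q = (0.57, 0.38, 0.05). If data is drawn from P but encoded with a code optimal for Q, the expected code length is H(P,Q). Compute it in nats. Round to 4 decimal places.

1.3408 nats

H(P,Q) = −Σ p·ln q.
  −0.23·ln(0.57) = 0.12929
  −0.54·ln(0.38) = 0.52250
  −0.23·ln(0.05) = 0.68902
H(P,Q) = 1.3408 nats.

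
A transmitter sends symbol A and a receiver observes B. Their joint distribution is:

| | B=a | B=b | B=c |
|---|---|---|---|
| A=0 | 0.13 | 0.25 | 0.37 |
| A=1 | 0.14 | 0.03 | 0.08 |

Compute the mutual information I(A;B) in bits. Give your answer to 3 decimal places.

0.100 bits

Marginals: p(A) = (0.7500, 0.2500), p(B) = (0.2700, 0.2800, 0.4500).
I(A;B) = H(A) + H(B) − H(A,B).
H(A) = 0.8113, H(B) = 1.5426, H(A,B) = 2.2538.
I(A;B) = 0.8113 + 1.5426 − 2.2538 = 0.100 bits.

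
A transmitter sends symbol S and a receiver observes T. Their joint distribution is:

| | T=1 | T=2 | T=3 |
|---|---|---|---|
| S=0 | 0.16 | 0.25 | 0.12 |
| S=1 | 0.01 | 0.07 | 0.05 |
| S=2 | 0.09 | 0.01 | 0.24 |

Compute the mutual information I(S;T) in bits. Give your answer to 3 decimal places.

0.243 bits

Marginals: p(S) = (0.5300, 0.1300, 0.3400), p(T) = (0.2600, 0.3300, 0.4100).
I(S;T) = Σ p(x,y)·log₂[p(x,y)/(p(x)p(y))].
  (0,1): 0.16·log₂(1.1611) = 0.0345
  (0,2): 0.25·log₂(1.4294) = 0.1288
  (0,3): 0.12·log₂(0.5522) = -0.1028
  (1,1): 0.01·log₂(0.2959) = -0.0176
  (1,2): 0.07·log₂(1.6317) = 0.0494
  (1,3): 0.05·log₂(0.9381) = -0.0046
  (2,1): 0.09·log₂(1.0181) = 0.0023
  (2,2): 0.01·log₂(0.0891) = -0.0349
  (2,3): 0.24·log₂(1.7217) = 0.1881
Sum = 0.243 bits.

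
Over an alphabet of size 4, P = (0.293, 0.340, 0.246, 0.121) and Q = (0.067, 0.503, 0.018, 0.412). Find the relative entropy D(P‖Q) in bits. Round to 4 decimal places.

D(P‖Q) = Σ p·log₂(p/q).
  0.293·log₂(0.293/0.067) = 0.62370
  0.340·log₂(0.340/0.503) = -0.19211
  0.246·log₂(0.246/0.018) = 0.92806
  0.121·log₂(0.121/0.412) = -0.21388
D(P‖Q) = 1.1458 bits.

1.1458 bits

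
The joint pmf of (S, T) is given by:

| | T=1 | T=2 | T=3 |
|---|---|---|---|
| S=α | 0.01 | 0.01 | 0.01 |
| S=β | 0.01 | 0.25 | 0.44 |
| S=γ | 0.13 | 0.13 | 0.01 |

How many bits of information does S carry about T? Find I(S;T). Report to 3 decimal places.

Marginals: p(S) = (0.0300, 0.7000, 0.2700), p(T) = (0.1500, 0.3900, 0.4600).
I(S;T) = Σ p(x,y)·log₂[p(x,y)/(p(x)p(y))].
  (α,1): 0.01·log₂(2.2222) = 0.0115
  (α,2): 0.01·log₂(0.8547) = -0.0023
  (α,3): 0.01·log₂(0.7246) = -0.0046
  (β,1): 0.01·log₂(0.0952) = -0.0339
  (β,2): 0.25·log₂(0.9158) = -0.0317
  (β,3): 0.44·log₂(1.3665) = 0.1982
  (γ,1): 0.13·log₂(3.2099) = 0.2187
  (γ,2): 0.13·log₂(1.2346) = 0.0395
  (γ,3): 0.01·log₂(0.0805) = -0.0363
Sum = 0.359 bits.

0.359 bits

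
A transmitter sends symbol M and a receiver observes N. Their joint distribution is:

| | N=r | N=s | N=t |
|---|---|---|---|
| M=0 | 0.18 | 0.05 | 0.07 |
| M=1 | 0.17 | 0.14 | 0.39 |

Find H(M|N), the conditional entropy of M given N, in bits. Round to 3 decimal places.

0.791 bits

Chain rule: H(M|N) = H(M,N) − H(N).
Marginals: p(M) = (0.3000, 0.7000), p(N) = (0.3500, 0.1900, 0.4600).
H(M,N) = 2.2915 bits; H(N) = 1.5007 bits.
H(M|N) = 2.2915 − 1.5007 = 0.791 bits.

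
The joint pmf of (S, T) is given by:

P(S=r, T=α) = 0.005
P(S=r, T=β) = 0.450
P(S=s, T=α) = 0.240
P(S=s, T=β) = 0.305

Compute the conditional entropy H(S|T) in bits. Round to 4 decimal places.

Chain rule: H(S|T) = H(S,T) − H(T).
Marginals: p(S) = (0.4550, 0.5450), p(T) = (0.2450, 0.7550).
H(S,T) = 1.5733 bits; H(T) = 0.8033 bits.
H(S|T) = 1.5733 − 0.8033 = 0.7700 bits.

0.7700 bits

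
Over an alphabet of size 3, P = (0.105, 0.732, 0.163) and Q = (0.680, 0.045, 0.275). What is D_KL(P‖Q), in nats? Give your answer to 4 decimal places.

D(P‖Q) = Σ p·ln(p/q).
  0.105·ln(0.105/0.680) = -0.19615
  0.732·ln(0.732/0.045) = 2.04163
  0.163·ln(0.163/0.275) = -0.08525
D(P‖Q) = 1.7602 nats.

1.7602 nats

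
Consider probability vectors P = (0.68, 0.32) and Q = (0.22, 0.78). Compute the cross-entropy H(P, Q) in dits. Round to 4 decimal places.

0.4817 dits

H(P,Q) = −Σ p·log₁₀ q.
  −0.68·log₁₀(0.22) = 0.44715
  −0.32·log₁₀(0.78) = 0.03453
H(P,Q) = 0.4817 dits.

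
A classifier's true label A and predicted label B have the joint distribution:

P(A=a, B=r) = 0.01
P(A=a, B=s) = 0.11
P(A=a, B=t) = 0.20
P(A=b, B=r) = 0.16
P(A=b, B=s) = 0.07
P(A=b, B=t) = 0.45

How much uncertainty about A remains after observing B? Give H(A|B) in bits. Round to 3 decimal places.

Chain rule: H(A|B) = H(A,B) − H(B).
Marginals: p(A) = (0.3200, 0.6800), p(B) = (0.1700, 0.1800, 0.6500).
H(A,B) = 2.0911 bits; H(B) = 1.2839 bits.
H(A|B) = 2.0911 − 1.2839 = 0.807 bits.

0.807 bits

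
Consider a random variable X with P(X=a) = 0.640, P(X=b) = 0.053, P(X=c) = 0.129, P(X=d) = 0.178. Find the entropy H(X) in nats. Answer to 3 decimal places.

1.013 nats

H(X) = −Σ p·ln p.
  −(0.640)·ln(0.640) = 0.2856
  −(0.053)·ln(0.053) = 0.1557
  −(0.129)·ln(0.129) = 0.2642
  −(0.178)·ln(0.178) = 0.3072
Sum: 0.2856 + 0.1557 + 0.2642 + 0.3072 = 1.013 nats.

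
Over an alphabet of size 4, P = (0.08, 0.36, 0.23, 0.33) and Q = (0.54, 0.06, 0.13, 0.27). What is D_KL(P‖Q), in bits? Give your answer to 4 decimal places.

0.9951 bits

D(P‖Q) = Σ p·log₂(p/q).
  0.08·log₂(0.08/0.54) = -0.22039
  0.36·log₂(0.36/0.06) = 0.93059
  0.23·log₂(0.23/0.13) = 0.18932
  0.33·log₂(0.33/0.27) = 0.09554
D(P‖Q) = 0.9951 bits.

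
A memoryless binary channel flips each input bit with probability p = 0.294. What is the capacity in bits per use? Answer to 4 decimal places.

0.1262 bits

Binary symmetric channel: C = 1 − h₂(ε) where h₂ is the binary entropy function.
h₂(0.294) = −0.294·log₂0.294 − 0.706·log₂0.706 = 0.8738.
C = 1 − 0.8738 = 0.1262 bits per channel use.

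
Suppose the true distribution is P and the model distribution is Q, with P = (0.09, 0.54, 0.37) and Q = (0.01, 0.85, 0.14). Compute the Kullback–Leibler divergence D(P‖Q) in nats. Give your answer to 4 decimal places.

D(P‖Q) = Σ p·ln(p/q).
  0.09·ln(0.09/0.01) = 0.19775
  0.54·ln(0.54/0.85) = -0.24498
  0.37·ln(0.37/0.14) = 0.35959
D(P‖Q) = 0.3124 nats.

0.3124 nats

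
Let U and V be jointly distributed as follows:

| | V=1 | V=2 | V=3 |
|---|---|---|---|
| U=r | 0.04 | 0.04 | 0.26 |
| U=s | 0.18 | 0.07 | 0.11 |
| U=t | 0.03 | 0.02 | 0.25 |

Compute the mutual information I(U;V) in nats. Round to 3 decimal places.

Marginals: p(U) = (0.3400, 0.3600, 0.3000), p(V) = (0.2500, 0.1300, 0.6200).
I(U;V) = H(U) + H(V) − H(U,V).
H(U) = 1.0958, H(V) = 0.9082, H(U,V) = 1.8754.
I(U;V) = 1.0958 + 0.9082 − 1.8754 = 0.129 nats.

0.129 nats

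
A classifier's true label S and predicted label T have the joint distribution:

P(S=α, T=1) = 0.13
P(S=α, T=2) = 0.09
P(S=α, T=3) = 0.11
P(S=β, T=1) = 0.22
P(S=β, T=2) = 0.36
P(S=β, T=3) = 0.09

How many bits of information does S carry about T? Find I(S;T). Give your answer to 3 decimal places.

Marginals: p(S) = (0.3300, 0.6700), p(T) = (0.3500, 0.4500, 0.2000).
I(S;T) = Σ p(x,y)·log₂[p(x,y)/(p(x)p(y))].
  (α,1): 0.13·log₂(1.1255) = 0.0222
  (α,2): 0.09·log₂(0.6061) = -0.0650
  (α,3): 0.11·log₂(1.6667) = 0.0811
  (β,1): 0.22·log₂(0.9382) = -0.0203
  (β,2): 0.36·log₂(1.1940) = 0.0921
  (β,3): 0.09·log₂(0.6716) = -0.0517
Sum = 0.058 bits.

0.058 bits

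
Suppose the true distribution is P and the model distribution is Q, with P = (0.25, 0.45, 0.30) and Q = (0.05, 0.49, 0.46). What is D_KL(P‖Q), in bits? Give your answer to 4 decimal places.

D(P‖Q) = Σ p·log₂(p/q).
  0.25·log₂(0.25/0.05) = 0.58048
  0.45·log₂(0.45/0.49) = -0.05529
  0.30·log₂(0.30/0.46) = -0.18500
D(P‖Q) = 0.3402 bits.

0.3402 bits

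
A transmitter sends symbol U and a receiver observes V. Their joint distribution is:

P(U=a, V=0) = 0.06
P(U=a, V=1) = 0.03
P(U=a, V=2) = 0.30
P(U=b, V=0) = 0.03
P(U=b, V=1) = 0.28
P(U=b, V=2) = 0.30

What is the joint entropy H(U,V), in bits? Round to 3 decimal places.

2.103 bits

H(U,V) = −Σ p(x,y)·log₂ p(x,y) over all 6 cells.
  cell (a,0): −0.06·log₂0.06 = 0.2435
  cell (a,1): −0.03·log₂0.03 = 0.1518
  cell (a,2): −0.30·log₂0.30 = 0.5211
  cell (b,0): −0.03·log₂0.03 = 0.1518
  cell (b,1): −0.28·log₂0.28 = 0.5142
  cell (b,2): −0.30·log₂0.30 = 0.5211
Sum = 2.103 bits.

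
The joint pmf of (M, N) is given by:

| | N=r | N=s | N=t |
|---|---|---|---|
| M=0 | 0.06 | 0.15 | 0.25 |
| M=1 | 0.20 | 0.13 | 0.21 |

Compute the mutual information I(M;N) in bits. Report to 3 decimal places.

Marginals: p(M) = (0.4600, 0.5400), p(N) = (0.2600, 0.2800, 0.4600).
I(M;N) = Σ p(x,y)·log₂[p(x,y)/(p(x)p(y))].
  (0,r): 0.06·log₂(0.5017) = -0.0597
  (0,s): 0.15·log₂(1.1646) = 0.0330
  (0,t): 0.25·log₂(1.1815) = 0.0601
  (1,r): 0.20·log₂(1.4245) = 0.1021
  (1,s): 0.13·log₂(0.8598) = -0.0283
  (1,t): 0.21·log₂(0.8454) = -0.0509
Sum = 0.056 bits.

0.056 bits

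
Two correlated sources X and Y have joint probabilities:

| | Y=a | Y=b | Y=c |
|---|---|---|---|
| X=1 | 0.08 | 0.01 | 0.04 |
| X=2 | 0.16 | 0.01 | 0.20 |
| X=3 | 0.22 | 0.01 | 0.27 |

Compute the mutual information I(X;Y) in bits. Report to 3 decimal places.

Marginals: p(X) = (0.1300, 0.3700, 0.5000), p(Y) = (0.4600, 0.0300, 0.5100).
I(X;Y) = Σ p(x,y)·log₂[p(x,y)/(p(x)p(y))].
  (1,a): 0.08·log₂(1.3378) = 0.0336
  (1,b): 0.01·log₂(2.5641) = 0.0136
  (1,c): 0.04·log₂(0.6033) = -0.0292
  (2,a): 0.16·log₂(0.9401) = -0.0143
  (2,b): 0.01·log₂(0.9009) = -0.0015
  (2,c): 0.20·log₂(1.0599) = 0.0168
  (3,a): 0.22·log₂(0.9565) = -0.0141
  (3,b): 0.01·log₂(0.6667) = -0.0058
  (3,c): 0.27·log₂(1.0588) = 0.0223
Sum = 0.021 bits.

0.021 bits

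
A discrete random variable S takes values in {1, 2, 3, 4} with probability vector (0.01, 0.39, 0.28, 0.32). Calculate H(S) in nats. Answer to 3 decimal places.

H(S) = −Σ p·ln p.
  −(0.01)·ln(0.01) = 0.0461
  −(0.39)·ln(0.39) = 0.3672
  −(0.28)·ln(0.28) = 0.3564
  −(0.32)·ln(0.32) = 0.3646
Sum: 0.0461 + 0.3672 + 0.3564 + 0.3646 = 1.134 nats.

1.134 nats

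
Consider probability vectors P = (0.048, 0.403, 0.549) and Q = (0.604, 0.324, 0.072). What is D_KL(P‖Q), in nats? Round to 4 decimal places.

1.0816 nats

D(P‖Q) = Σ p·ln(p/q).
  0.048·ln(0.048/0.604) = -0.12155
  0.403·ln(0.403/0.324) = 0.08793
  0.549·ln(0.549/0.072) = 1.11526
D(P‖Q) = 1.0816 nats.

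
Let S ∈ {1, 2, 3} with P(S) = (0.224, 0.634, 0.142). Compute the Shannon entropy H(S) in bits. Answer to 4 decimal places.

H(S) = −Σ p·log₂ p.
  −(0.224)·log₂(0.224) = 0.48349
  −(0.634)·log₂(0.634) = 0.41682
  −(0.142)·log₂(0.142) = 0.39988
Sum: 0.48349 + 0.41682 + 0.39988 = 1.3002 bits.

1.3002 bits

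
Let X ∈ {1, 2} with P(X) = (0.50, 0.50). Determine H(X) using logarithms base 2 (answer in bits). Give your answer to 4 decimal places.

1.0000 bits

H(X) = −Σ p·log₂ p.
  −(0.50)·log₂(0.50) = 0.50000
  −(0.50)·log₂(0.50) = 0.50000
Sum: 0.50000 + 0.50000 = 1.0000 bits.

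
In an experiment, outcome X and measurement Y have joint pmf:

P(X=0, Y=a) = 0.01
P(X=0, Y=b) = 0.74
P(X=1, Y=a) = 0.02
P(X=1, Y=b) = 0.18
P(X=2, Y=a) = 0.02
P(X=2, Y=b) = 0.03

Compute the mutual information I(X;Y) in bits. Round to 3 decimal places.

Marginals: p(X) = (0.7500, 0.2000, 0.0500), p(Y) = (0.0500, 0.9500).
I(X;Y) = H(X) + H(Y) − H(X,Y).
H(X) = 0.9918, H(Y) = 0.2864, H(X,Y) = 1.2107.
I(X;Y) = 0.9918 + 0.2864 − 1.2107 = 0.067 bits.

0.067 bits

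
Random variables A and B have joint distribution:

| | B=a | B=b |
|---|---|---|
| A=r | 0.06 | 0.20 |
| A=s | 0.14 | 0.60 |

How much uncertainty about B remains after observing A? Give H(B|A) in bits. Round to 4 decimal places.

Marginals: p(A) = (0.2600, 0.7400), p(B) = (0.2000, 0.8000).
H(B|A) = Σ p(A) · H(B|A=·).
  A=r: p=0.2600, H(B|A=r) = 0.7793
  A=s: p=0.7400, H(B|A=s) = 0.6998
Weighted sum = 0.7205 bits.

0.7205 bits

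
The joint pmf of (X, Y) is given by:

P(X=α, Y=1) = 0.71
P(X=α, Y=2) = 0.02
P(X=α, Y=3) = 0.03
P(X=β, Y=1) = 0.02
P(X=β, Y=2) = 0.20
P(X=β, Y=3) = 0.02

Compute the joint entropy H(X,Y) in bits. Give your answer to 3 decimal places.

1.306 bits

H(X,Y) = −Σ p(x,y)·log₂ p(x,y) over all 6 cells.
  cell (α,1): −0.71·log₂0.71 = 0.3508
  cell (α,2): −0.02·log₂0.02 = 0.1129
  cell (α,3): −0.03·log₂0.03 = 0.1518
  cell (β,1): −0.02·log₂0.02 = 0.1129
  cell (β,2): −0.20·log₂0.20 = 0.4644
  cell (β,3): −0.02·log₂0.02 = 0.1129
Sum = 1.306 bits.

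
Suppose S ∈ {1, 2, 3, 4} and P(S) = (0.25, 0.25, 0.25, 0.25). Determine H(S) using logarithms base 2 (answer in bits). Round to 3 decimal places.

2.000 bits

H(S) = −Σ p·log₂ p.
  −(0.25)·log₂(0.25) = 0.5000
  −(0.25)·log₂(0.25) = 0.5000
  −(0.25)·log₂(0.25) = 0.5000
  −(0.25)·log₂(0.25) = 0.5000
Sum: 0.5000 + 0.5000 + 0.5000 + 0.5000 = 2.000 bits.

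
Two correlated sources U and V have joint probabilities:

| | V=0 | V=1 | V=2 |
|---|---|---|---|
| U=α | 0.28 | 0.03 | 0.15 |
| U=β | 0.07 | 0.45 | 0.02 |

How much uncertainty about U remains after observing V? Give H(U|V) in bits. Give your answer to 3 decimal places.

Marginals: p(U) = (0.4600, 0.5400), p(V) = (0.3500, 0.4800, 0.1700).
H(U|V) = Σ p(V) · H(U|V=·).
  V=0: p=0.3500, H(U|V=0) = 0.7219
  V=1: p=0.4800, H(U|V=1) = 0.3373
  V=2: p=0.1700, H(U|V=2) = 0.5226
Weighted sum = 0.503 bits.

0.503 bits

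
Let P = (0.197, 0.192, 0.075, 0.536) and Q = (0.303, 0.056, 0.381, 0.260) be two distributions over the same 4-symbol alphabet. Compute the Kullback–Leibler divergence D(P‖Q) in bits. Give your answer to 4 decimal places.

0.6025 bits

D(P‖Q) = Σ p·log₂(p/q).
  0.197·log₂(0.197/0.303) = -0.12236
  0.192·log₂(0.192/0.056) = 0.34130
  0.075·log₂(0.075/0.381) = -0.17586
  0.536·log₂(0.536/0.260) = 0.55943
D(P‖Q) = 0.6025 bits.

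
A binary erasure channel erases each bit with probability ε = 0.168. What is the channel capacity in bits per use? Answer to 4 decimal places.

Binary erasure channel: capacity C = 1 − ε.
C = 1 − 0.168 = 0.8320 bits per channel use.

0.8320 bits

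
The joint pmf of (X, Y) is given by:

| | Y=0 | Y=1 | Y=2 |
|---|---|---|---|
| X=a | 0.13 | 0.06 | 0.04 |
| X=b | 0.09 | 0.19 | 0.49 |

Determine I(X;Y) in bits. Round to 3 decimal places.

Marginals: p(X) = (0.2300, 0.7700), p(Y) = (0.2200, 0.2500, 0.5300).
I(X;Y) = Σ p(x,y)·log₂[p(x,y)/(p(x)p(y))].
  (a,0): 0.13·log₂(2.5692) = 0.1770
  (a,1): 0.06·log₂(1.0435) = 0.0037
  (a,2): 0.04·log₂(0.3281) = -0.0643
  (b,0): 0.09·log₂(0.5313) = -0.0821
  (b,1): 0.19·log₂(0.9870) = -0.0036
  (b,2): 0.49·log₂(1.2007) = 0.1293
Sum = 0.160 bits.

0.160 bits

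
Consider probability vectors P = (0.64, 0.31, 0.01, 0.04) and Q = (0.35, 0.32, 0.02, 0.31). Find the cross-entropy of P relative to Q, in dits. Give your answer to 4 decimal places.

0.4825 dits

H(P,Q) = −Σ p·log₁₀ q.
  −0.64·log₁₀(0.35) = 0.29180
  −0.31·log₁₀(0.32) = 0.15340
  −0.01·log₁₀(0.02) = 0.01699
  −0.04·log₁₀(0.31) = 0.02035
H(P,Q) = 0.4825 dits.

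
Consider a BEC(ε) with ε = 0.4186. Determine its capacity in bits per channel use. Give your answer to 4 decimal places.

Binary erasure channel: capacity C = 1 − ε.
C = 1 − 0.4186 = 0.5814 bits per channel use.

0.5814 bits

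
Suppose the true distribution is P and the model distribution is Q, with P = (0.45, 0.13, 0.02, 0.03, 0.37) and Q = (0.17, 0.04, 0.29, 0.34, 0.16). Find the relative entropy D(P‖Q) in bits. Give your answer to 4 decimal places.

1.1183 bits

D(P‖Q) = Σ p·log₂(p/q).
  0.45·log₂(0.45/0.17) = 0.63198
  0.13·log₂(0.13/0.04) = 0.22106
  0.02·log₂(0.02/0.29) = -0.07716
  0.03·log₂(0.03/0.34) = -0.10508
  0.37·log₂(0.37/0.16) = 0.44750
D(P‖Q) = 1.1183 bits.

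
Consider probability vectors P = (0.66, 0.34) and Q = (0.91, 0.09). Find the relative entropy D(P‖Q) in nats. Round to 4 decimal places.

D(P‖Q) = Σ p·ln(p/q).
  0.66·ln(0.66/0.91) = -0.21200
  0.34·ln(0.34/0.09) = 0.45191
D(P‖Q) = 0.2399 nats.

0.2399 nats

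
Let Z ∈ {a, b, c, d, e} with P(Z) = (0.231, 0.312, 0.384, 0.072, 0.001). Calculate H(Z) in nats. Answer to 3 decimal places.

1.266 nats

H(Z) = −Σ p·ln p.
  −(0.231)·ln(0.231) = 0.3385
  −(0.312)·ln(0.312) = 0.3634
  −(0.384)·ln(0.384) = 0.3675
  −(0.072)·ln(0.072) = 0.1894
  −(0.001)·ln(0.001) = 0.0069
Sum: 0.3385 + 0.3634 + 0.3675 + 0.1894 + 0.0069 = 1.266 nats.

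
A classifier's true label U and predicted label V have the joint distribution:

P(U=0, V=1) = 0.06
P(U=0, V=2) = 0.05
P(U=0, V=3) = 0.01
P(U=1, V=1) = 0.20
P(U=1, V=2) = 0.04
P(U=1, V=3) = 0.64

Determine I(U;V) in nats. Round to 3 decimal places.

Marginals: p(U) = (0.1200, 0.8800), p(V) = (0.2600, 0.0900, 0.6500).
I(U;V) = H(U) + H(V) − H(U,V).
H(U) = 0.3669, H(V) = 0.8470, H(U,V) = 1.1009.
I(U;V) = 0.3669 + 0.8470 − 1.1009 = 0.113 nats.

0.113 nats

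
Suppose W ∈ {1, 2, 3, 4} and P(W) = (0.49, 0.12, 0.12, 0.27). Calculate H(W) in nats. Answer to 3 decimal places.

H(W) = −Σ p·ln p.
  −(0.49)·ln(0.49) = 0.3495
  −(0.12)·ln(0.12) = 0.2544
  −(0.12)·ln(0.12) = 0.2544
  −(0.27)·ln(0.27) = 0.3535
Sum: 0.3495 + 0.2544 + 0.2544 + 0.3535 = 1.212 nats.

1.212 nats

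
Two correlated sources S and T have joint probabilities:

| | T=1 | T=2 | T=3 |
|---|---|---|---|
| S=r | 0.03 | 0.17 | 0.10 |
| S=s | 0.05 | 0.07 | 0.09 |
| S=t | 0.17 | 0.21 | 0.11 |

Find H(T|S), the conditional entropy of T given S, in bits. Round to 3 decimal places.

Chain rule: H(T|S) = H(S,T) − H(S).
Marginals: p(S) = (0.3000, 0.2100, 0.4900), p(T) = (0.2500, 0.4500, 0.3000).
H(S,T) = 2.9735 bits; H(S) = 1.4982 bits.
H(T|S) = 2.9735 − 1.4982 = 1.475 bits.

1.475 bits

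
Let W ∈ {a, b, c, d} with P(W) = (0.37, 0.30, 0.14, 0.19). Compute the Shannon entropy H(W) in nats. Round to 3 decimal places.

H(W) = −Σ p·ln p.
  −(0.37)·ln(0.37) = 0.3679
  −(0.30)·ln(0.30) = 0.3612
  −(0.14)·ln(0.14) = 0.2753
  −(0.19)·ln(0.19) = 0.3155
Sum: 0.3679 + 0.3612 + 0.2753 + 0.3155 = 1.320 nats.

1.320 nats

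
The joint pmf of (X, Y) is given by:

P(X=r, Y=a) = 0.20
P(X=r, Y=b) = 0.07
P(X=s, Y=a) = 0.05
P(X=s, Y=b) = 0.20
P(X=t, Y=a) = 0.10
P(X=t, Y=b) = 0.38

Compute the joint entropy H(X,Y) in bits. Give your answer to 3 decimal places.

H(X,Y) = −Σ p(x,y)·log₂ p(x,y) over all 6 cells.
  cell (r,a): −0.20·log₂0.20 = 0.4644
  cell (r,b): −0.07·log₂0.07 = 0.2686
  cell (s,a): −0.05·log₂0.05 = 0.2161
  cell (s,b): −0.20·log₂0.20 = 0.4644
  cell (t,a): −0.10·log₂0.10 = 0.3322
  cell (t,b): −0.38·log₂0.38 = 0.5305
Sum = 2.276 bits.

2.276 bits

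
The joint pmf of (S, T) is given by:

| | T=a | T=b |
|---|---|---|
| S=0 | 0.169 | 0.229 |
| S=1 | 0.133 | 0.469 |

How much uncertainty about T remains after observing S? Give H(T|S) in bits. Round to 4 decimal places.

Chain rule: H(T|S) = H(S,T) − H(S).
Marginals: p(S) = (0.3980, 0.6020), p(T) = (0.3020, 0.6980).
H(S,T) = 1.8199 bits; H(S) = 0.9698 bits.
H(T|S) = 1.8199 − 0.9698 = 0.8501 bits.

0.8501 bits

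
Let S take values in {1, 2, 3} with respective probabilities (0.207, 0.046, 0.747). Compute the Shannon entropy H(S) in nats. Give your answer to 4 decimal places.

0.6856 nats

H(S) = −Σ p·ln p.
  −(0.207)·ln(0.207) = 0.32603
  −(0.046)·ln(0.046) = 0.14164
  −(0.747)·ln(0.747) = 0.21789
Sum: 0.32603 + 0.14164 + 0.21789 = 0.6856 nats.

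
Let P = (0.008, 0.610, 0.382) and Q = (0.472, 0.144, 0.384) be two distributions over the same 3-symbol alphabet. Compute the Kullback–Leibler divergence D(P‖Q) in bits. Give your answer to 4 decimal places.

D(P‖Q) = Σ p·log₂(p/q).
  0.008·log₂(0.008/0.472) = -0.04706
  0.610·log₂(0.610/0.144) = 1.27047
  0.382·log₂(0.382/0.384) = -0.00288
D(P‖Q) = 1.2205 bits.

1.2205 bits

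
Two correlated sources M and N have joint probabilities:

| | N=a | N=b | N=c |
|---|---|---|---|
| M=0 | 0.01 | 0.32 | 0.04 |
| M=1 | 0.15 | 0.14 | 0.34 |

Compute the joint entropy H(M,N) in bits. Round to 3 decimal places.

H(M,N) = −Σ p(x,y)·log₂ p(x,y) over all 6 cells.
  cell (0,a): −0.01·log₂0.01 = 0.0664
  cell (0,b): −0.32·log₂0.32 = 0.5260
  cell (0,c): −0.04·log₂0.04 = 0.1858
  cell (1,a): −0.15·log₂0.15 = 0.4105
  cell (1,b): −0.14·log₂0.14 = 0.3971
  cell (1,c): −0.34·log₂0.34 = 0.5292
Sum = 2.115 bits.

2.115 bits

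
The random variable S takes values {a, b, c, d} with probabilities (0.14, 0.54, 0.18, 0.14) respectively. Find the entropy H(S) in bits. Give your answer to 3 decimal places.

H(S) = −Σ p·log₂ p.
  −(0.14)·log₂(0.14) = 0.3971
  −(0.54)·log₂(0.54) = 0.4800
  −(0.18)·log₂(0.18) = 0.4453
  −(0.14)·log₂(0.14) = 0.3971
Sum: 0.3971 + 0.4800 + 0.4453 + 0.3971 = 1.720 bits.

1.720 bits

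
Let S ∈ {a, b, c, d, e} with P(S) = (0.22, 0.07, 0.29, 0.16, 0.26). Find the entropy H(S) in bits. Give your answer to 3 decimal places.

H(S) = −Σ p·log₂ p.
  −(0.22)·log₂(0.22) = 0.4806
  −(0.07)·log₂(0.07) = 0.2686
  −(0.29)·log₂(0.29) = 0.5179
  −(0.16)·log₂(0.16) = 0.4230
  −(0.26)·log₂(0.26) = 0.5053
Sum: 0.4806 + 0.2686 + 0.5179 + 0.4230 + 0.5053 = 2.195 bits.

2.195 bits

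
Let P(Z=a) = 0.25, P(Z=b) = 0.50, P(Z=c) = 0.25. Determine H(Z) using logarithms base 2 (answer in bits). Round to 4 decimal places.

H(Z) = −Σ p·log₂ p.
  −(0.25)·log₂(0.25) = 0.50000
  −(0.50)·log₂(0.50) = 0.50000
  −(0.25)·log₂(0.25) = 0.50000
Sum: 0.50000 + 0.50000 + 0.50000 = 1.5000 bits.

1.5000 bits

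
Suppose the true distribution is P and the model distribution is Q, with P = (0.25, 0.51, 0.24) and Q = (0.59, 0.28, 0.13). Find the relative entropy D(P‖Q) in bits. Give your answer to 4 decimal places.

0.3438 bits

D(P‖Q) = Σ p·log₂(p/q).
  0.25·log₂(0.25/0.59) = -0.30970
  0.51·log₂(0.51/0.28) = 0.44119
  0.24·log₂(0.24/0.13) = 0.21229
D(P‖Q) = 0.3438 bits.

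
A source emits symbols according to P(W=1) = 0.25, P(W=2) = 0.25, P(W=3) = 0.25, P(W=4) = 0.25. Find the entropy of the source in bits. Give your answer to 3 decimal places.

2.000 bits

H(W) = −Σ p·log₂ p.
  −(0.25)·log₂(0.25) = 0.5000
  −(0.25)·log₂(0.25) = 0.5000
  −(0.25)·log₂(0.25) = 0.5000
  −(0.25)·log₂(0.25) = 0.5000
Sum: 0.5000 + 0.5000 + 0.5000 + 0.5000 = 2.000 bits.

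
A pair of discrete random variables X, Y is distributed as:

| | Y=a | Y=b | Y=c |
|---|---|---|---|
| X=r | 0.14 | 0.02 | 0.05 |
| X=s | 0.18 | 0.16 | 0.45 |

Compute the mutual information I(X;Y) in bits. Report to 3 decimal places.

Marginals: p(X) = (0.2100, 0.7900), p(Y) = (0.3200, 0.1800, 0.5000).
I(X;Y) = H(X) + H(Y) − H(X,Y).
H(X) = 0.7415, H(Y) = 1.4713, H(X,Y) = 2.1128.
I(X;Y) = 0.7415 + 1.4713 − 2.1128 = 0.100 bits.

0.100 bits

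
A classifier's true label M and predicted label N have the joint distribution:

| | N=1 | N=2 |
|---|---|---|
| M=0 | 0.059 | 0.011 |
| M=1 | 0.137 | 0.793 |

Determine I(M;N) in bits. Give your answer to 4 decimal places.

0.1091 bits

Marginals: p(M) = (0.0700, 0.9300), p(N) = (0.1960, 0.8040).
I(M;N) = Σ p(x,y)·log₂[p(x,y)/(p(x)p(y))].
  (0,1): 0.059·log₂(4.3003) = 0.12416
  (0,2): 0.011·log₂(0.1955) = -0.02591
  (1,1): 0.137·log₂(0.7516) = -0.05644
  (1,2): 0.793·log₂(1.0606) = 0.06726
Sum = 0.1091 bits.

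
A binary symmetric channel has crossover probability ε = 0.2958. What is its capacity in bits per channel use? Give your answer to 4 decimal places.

0.1239 bits

Binary symmetric channel: C = 1 − h₂(ε) where h₂ is the binary entropy function.
h₂(0.2958) = −0.2958·log₂0.2958 − 0.7042·log₂0.7042 = 0.8761.
C = 1 − 0.8761 = 0.1239 bits per channel use.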